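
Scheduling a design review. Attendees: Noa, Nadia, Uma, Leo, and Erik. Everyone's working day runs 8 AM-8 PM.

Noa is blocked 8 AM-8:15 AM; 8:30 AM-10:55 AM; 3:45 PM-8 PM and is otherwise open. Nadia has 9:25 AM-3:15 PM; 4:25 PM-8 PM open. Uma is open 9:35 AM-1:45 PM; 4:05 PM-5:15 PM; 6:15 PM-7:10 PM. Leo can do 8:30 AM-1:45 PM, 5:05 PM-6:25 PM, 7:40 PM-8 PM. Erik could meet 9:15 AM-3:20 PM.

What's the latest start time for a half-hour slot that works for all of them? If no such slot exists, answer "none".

13:15

Noa free: 08:15-08:30, 10:55-15:45 (invert busy blocks within the working day).
Nadia free: 09:25-15:15, 16:25-20:00.
Uma free: 09:35-13:45, 16:05-17:15, 18:15-19:10.
Leo free: 08:30-13:45, 17:05-18:25, 19:40-20:00.
Erik free: 09:15-15:20.
Noa ∩ Nadia: 10:55-15:15.
Noa ∩ Nadia ∩ Uma: 10:55-13:45.
Noa ∩ Nadia ∩ Uma ∩ Leo: 10:55-13:45.
Noa ∩ Nadia ∩ Uma ∩ Leo ∩ Erik: 10:55-13:45.
The last common window of at least 30 minutes is 10:55-13:45; a 30-minute meeting can start as late as 13:15 and still end by 13:45.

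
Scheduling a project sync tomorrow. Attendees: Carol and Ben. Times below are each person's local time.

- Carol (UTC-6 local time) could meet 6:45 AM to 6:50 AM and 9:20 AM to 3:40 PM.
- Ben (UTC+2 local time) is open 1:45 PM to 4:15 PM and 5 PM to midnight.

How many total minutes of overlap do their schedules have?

385

Carol in UTC: 12:45-12:50, 15:20-21:40 (add 6h to convert from UTC-6).
Ben in UTC: 11:45-14:15, 15:00-22:00 (subtract 2h to convert from UTC+2).
Carol ∩ Ben: 12:45-12:50, 15:20-21:40.
So the common availability across everyone is 12:45-12:50, 15:20-21:40.
Summing the common windows: 5 + 380 = 385 minutes.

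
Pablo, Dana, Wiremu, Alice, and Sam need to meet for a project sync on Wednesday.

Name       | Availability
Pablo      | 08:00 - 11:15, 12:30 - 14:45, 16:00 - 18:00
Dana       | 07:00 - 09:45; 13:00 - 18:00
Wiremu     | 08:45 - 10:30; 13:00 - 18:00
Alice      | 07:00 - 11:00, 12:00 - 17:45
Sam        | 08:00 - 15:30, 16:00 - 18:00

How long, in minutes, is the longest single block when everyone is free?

105

Pablo ∩ Dana: 08:00-09:45, 13:00-14:45, 16:00-18:00.
Pablo ∩ Dana ∩ Wiremu: 08:45-09:45, 13:00-14:45, 16:00-18:00.
Pablo ∩ Dana ∩ Wiremu ∩ Alice: 08:45-09:45, 13:00-14:45, 16:00-17:45.
Pablo ∩ Dana ∩ Wiremu ∩ Alice ∩ Sam: 08:45-09:45, 13:00-14:45, 16:00-17:45.
The longest is 13:00-14:45 at 105 minutes.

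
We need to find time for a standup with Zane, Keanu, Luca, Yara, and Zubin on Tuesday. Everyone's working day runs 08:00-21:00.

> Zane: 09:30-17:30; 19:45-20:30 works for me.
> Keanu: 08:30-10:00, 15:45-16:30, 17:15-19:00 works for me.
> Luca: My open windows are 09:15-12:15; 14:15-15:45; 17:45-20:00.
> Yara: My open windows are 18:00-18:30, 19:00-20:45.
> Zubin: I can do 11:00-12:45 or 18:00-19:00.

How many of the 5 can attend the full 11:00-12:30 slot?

2

Zane and Zubin can make the full 11:00-12:30 slot — that's 2.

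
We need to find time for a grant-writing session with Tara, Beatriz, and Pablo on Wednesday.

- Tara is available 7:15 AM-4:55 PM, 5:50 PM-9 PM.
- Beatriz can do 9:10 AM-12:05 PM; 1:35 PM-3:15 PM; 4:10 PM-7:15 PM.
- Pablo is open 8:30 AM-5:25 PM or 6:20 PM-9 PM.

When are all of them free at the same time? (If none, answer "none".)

Tara ∩ Beatriz: 09:10-12:05, 13:35-15:15, 16:10-16:55, 17:50-19:15.
Tara ∩ Beatriz ∩ Pablo: 09:10-12:05, 13:35-15:15, 16:10-16:55, 18:20-19:15.

09:10-12:05, 13:35-15:15, 16:10-16:55, 18:20-19:15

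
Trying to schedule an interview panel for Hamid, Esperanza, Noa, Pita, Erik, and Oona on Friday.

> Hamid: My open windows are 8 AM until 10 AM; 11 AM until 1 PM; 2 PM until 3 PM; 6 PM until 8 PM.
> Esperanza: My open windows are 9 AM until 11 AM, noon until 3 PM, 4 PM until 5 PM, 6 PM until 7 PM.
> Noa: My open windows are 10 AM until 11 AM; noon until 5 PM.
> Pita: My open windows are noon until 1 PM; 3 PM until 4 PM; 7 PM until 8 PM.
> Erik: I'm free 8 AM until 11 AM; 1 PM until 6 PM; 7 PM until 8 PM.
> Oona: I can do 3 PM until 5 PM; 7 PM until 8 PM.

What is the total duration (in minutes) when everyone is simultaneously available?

Hamid ∩ Esperanza: 09:00-10:00, 12:00-13:00, 14:00-15:00, 18:00-19:00.
Hamid ∩ Esperanza ∩ Noa: 12:00-13:00, 14:00-15:00.
Hamid ∩ Esperanza ∩ Noa ∩ Pita: 12:00-13:00.
Hamid ∩ Esperanza ∩ Noa ∩ Pita ∩ Erik: ∅.
Hamid ∩ Esperanza ∩ Noa ∩ Pita ∩ Erik ∩ Oona: ∅.
There is no time when everyone is free.
There is no common window, so the total is 0 minutes.

0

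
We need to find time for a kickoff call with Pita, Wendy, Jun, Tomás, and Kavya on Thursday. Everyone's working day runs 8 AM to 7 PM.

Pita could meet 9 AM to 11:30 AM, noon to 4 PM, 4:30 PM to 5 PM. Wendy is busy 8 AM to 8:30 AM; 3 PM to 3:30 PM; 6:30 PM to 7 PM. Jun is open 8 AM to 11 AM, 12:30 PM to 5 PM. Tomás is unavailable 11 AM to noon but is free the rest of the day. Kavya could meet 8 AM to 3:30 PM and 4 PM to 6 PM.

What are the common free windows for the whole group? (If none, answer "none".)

Pita free: 09:00-11:30, 12:00-16:00, 16:30-17:00.
Wendy free: 08:30-15:00, 15:30-18:30 (invert busy blocks within the working day).
Jun free: 08:00-11:00, 12:30-17:00.
Tomás free: 08:00-11:00, 12:00-19:00 (invert busy blocks within the working day).
Kavya free: 08:00-15:30, 16:00-18:00.
Pita ∩ Wendy: 09:00-11:30, 12:00-15:00, 15:30-16:00, 16:30-17:00.
Pita ∩ Wendy ∩ Jun: 09:00-11:00, 12:30-15:00, 15:30-16:00, 16:30-17:00.
Pita ∩ Wendy ∩ Jun ∩ Tomás: 09:00-11:00, 12:30-15:00, 15:30-16:00, 16:30-17:00.
Pita ∩ Wendy ∩ Jun ∩ Tomás ∩ Kavya: 09:00-11:00, 12:30-15:00, 16:30-17:00.

09:00-11:00, 12:30-15:00, 16:30-17:00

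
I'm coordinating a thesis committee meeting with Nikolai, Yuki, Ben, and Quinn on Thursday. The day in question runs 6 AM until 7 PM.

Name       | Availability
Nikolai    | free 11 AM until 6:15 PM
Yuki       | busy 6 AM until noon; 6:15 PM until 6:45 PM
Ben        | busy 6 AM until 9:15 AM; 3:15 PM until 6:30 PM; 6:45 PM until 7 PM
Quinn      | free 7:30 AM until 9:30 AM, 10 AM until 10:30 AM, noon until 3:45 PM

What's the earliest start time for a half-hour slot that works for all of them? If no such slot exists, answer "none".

12:00

Nikolai free: 11:00-18:15.
Yuki free: 12:00-18:15, 18:45-19:00 (invert busy blocks within the working day).
Ben free: 09:15-15:15, 18:30-18:45 (invert busy blocks within the working day).
Quinn free: 07:30-09:30, 10:00-10:30, 12:00-15:45.
Nikolai ∩ Yuki: 12:00-18:15.
Nikolai ∩ Yuki ∩ Ben: 12:00-15:15.
Nikolai ∩ Yuki ∩ Ben ∩ Quinn: 12:00-15:15.
The first common window of at least 30 minutes is 12:00-15:15, so the earliest start is 12:00.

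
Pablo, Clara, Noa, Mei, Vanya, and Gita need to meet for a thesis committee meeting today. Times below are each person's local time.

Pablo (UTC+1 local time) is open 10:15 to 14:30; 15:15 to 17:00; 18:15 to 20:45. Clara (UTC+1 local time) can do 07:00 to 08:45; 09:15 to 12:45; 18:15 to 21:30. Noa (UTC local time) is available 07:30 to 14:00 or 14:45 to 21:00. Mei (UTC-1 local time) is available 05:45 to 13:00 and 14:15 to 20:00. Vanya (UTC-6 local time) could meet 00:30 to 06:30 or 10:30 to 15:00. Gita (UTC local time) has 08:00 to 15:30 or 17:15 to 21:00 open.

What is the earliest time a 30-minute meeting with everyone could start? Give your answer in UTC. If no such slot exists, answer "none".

Pablo in UTC: 09:15-13:30, 14:15-16:00, 17:15-19:45 (subtract 1h to convert from UTC+1).
Clara in UTC: 06:00-07:45, 08:15-11:45, 17:15-20:30 (subtract 1h to convert from UTC+1).
Noa in UTC: 07:30-14:00, 14:45-21:00.
Mei in UTC: 06:45-14:00, 15:15-21:00 (add 1h to convert from UTC-1).
Vanya in UTC: 06:30-12:30, 16:30-21:00 (add 6h to convert from UTC-6).
Gita in UTC: 08:00-15:30, 17:15-21:00.
Pablo ∩ Clara: 09:15-11:45, 17:15-19:45.
Pablo ∩ Clara ∩ Noa: 09:15-11:45, 17:15-19:45.
Pablo ∩ Clara ∩ Noa ∩ Mei: 09:15-11:45, 17:15-19:45.
Pablo ∩ Clara ∩ Noa ∩ Mei ∩ Vanya: 09:15-11:45, 17:15-19:45.
Pablo ∩ Clara ∩ Noa ∩ Mei ∩ Vanya ∩ Gita: 09:15-11:45, 17:15-19:45.
The first common window of at least 30 minutes is 09:15-11:45, so the earliest start is 09:15.

09:15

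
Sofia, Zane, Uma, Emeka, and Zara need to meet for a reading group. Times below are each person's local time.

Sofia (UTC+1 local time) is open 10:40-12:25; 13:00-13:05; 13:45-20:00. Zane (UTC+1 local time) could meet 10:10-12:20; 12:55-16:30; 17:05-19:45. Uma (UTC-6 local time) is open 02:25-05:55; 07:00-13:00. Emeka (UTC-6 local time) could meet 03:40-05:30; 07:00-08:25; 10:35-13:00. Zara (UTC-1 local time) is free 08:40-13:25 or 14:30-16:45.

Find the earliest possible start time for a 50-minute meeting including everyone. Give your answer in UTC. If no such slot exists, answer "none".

09:40

Sofia in UTC: 09:40-11:25, 12:00-12:05, 12:45-19:00 (subtract 1h to convert from UTC+1).
Zane in UTC: 09:10-11:20, 11:55-15:30, 16:05-18:45 (subtract 1h to convert from UTC+1).
Uma in UTC: 08:25-11:55, 13:00-19:00 (add 6h to convert from UTC-6).
Emeka in UTC: 09:40-11:30, 13:00-14:25, 16:35-19:00 (add 6h to convert from UTC-6).
Zara in UTC: 09:40-14:25, 15:30-17:45 (add 1h to convert from UTC-1).
Sofia ∩ Zane: 09:40-11:20, 12:00-12:05, 12:45-15:30, 16:05-18:45.
Sofia ∩ Zane ∩ Uma: 09:40-11:20, 13:00-15:30, 16:05-18:45.
Sofia ∩ Zane ∩ Uma ∩ Emeka: 09:40-11:20, 13:00-14:25, 16:35-18:45.
Sofia ∩ Zane ∩ Uma ∩ Emeka ∩ Zara: 09:40-11:20, 13:00-14:25, 16:35-17:45.
The first common window of at least 50 minutes is 09:40-11:20, so the earliest start is 09:40.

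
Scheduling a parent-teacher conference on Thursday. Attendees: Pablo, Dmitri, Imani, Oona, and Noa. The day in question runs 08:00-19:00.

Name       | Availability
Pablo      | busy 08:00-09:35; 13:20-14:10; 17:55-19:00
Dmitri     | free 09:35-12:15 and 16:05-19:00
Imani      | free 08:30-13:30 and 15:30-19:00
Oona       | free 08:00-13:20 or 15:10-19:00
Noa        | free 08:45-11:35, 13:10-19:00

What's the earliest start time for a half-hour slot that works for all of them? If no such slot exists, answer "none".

Pablo free: 09:35-13:20, 14:10-17:55 (invert busy blocks within the working day).
Dmitri free: 09:35-12:15, 16:05-19:00.
Imani free: 08:30-13:30, 15:30-19:00.
Oona free: 08:00-13:20, 15:10-19:00.
Noa free: 08:45-11:35, 13:10-19:00.
Pablo ∩ Dmitri: 09:35-12:15, 16:05-17:55.
Pablo ∩ Dmitri ∩ Imani: 09:35-12:15, 16:05-17:55.
Pablo ∩ Dmitri ∩ Imani ∩ Oona: 09:35-12:15, 16:05-17:55.
Pablo ∩ Dmitri ∩ Imani ∩ Oona ∩ Noa: 09:35-11:35, 16:05-17:55.
The first common window of at least 30 minutes is 09:35-11:35, so the earliest start is 09:35.

09:35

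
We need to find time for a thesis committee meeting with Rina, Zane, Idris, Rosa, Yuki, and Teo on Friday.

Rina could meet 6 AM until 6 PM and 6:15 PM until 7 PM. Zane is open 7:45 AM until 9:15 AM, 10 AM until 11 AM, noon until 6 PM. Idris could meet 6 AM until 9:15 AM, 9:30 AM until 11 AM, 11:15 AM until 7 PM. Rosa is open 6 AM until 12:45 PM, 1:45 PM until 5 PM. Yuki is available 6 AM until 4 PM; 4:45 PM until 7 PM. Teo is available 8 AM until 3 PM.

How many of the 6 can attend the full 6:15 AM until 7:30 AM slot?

Rina, Idris, Rosa, and Yuki can make the full 06:15-07:30 slot — that's 4.

4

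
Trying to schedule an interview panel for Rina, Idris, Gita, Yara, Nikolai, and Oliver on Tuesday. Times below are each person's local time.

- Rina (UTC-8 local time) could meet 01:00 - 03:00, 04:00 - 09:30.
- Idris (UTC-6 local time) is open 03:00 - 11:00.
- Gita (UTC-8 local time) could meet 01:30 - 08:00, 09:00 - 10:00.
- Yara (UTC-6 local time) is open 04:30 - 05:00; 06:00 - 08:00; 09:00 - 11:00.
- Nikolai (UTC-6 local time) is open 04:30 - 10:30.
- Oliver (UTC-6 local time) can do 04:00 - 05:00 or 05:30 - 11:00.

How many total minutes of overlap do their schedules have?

210

Rina in UTC: 09:00-11:00, 12:00-17:30 (add 8h to convert from UTC-8).
Idris in UTC: 09:00-17:00 (add 6h to convert from UTC-6).
Gita in UTC: 09:30-16:00, 17:00-18:00 (add 8h to convert from UTC-8).
Yara in UTC: 10:30-11:00, 12:00-14:00, 15:00-17:00 (add 6h to convert from UTC-6).
Nikolai in UTC: 10:30-16:30 (add 6h to convert from UTC-6).
Oliver in UTC: 10:00-11:00, 11:30-17:00 (add 6h to convert from UTC-6).
Rina ∩ Idris: 09:00-11:00, 12:00-17:00.
Rina ∩ Idris ∩ Gita: 09:30-11:00, 12:00-16:00.
Rina ∩ Idris ∩ Gita ∩ Yara: 10:30-11:00, 12:00-14:00, 15:00-16:00.
Rina ∩ Idris ∩ Gita ∩ Yara ∩ Nikolai: 10:30-11:00, 12:00-14:00, 15:00-16:00.
Rina ∩ Idris ∩ Gita ∩ Yara ∩ Nikolai ∩ Oliver: 10:30-11:00, 12:00-14:00, 15:00-16:00.
Those are the intersection windows.
Summing the common windows: 30 + 120 + 60 = 210 minutes.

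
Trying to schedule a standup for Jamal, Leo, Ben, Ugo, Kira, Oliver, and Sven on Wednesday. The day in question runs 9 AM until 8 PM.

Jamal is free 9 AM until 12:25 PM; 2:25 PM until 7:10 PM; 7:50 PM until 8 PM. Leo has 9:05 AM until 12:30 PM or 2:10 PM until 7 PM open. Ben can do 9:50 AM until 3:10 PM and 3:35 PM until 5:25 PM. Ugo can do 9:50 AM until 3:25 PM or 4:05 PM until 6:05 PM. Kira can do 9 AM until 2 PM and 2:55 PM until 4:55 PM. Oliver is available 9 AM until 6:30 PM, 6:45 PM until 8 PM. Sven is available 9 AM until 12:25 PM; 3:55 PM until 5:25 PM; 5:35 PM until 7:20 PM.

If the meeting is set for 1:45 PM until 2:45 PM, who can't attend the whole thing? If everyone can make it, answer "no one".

Jamal, Kira, Leo, Sven

Jamal: not fully free for 13:45-14:45. Leo: not fully free for 13:45-14:45. Ben: free for 13:45-14:45. Ugo: free for 13:45-14:45. Kira: not fully free for 13:45-14:45. Oliver: free for 13:45-14:45. Sven: not fully free for 13:45-14:45.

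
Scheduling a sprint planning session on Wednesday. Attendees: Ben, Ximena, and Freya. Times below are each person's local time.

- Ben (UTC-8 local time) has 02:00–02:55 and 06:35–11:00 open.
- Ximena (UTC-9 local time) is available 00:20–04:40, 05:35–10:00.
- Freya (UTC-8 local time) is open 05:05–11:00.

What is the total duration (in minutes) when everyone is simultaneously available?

Ben in UTC: 10:00-10:55, 14:35-19:00 (add 8h to convert from UTC-8).
Ximena in UTC: 09:20-13:40, 14:35-19:00 (add 9h to convert from UTC-9).
Freya in UTC: 13:05-19:00 (add 8h to convert from UTC-8).
Ben ∩ Ximena: 10:00-10:55, 14:35-19:00.
Ben ∩ Ximena ∩ Freya: 14:35-19:00.
Those are the intersection windows.
That's a single block of 265 minutes.

265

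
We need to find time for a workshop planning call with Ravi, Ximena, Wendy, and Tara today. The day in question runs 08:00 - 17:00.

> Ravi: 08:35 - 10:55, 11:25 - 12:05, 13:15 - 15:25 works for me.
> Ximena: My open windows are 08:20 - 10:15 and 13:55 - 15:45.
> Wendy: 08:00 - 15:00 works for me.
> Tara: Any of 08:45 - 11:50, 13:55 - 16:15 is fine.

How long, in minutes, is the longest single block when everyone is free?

Ravi ∩ Ximena: 08:35-10:15, 13:55-15:25.
Ravi ∩ Ximena ∩ Wendy: 08:35-10:15, 13:55-15:00.
Ravi ∩ Ximena ∩ Wendy ∩ Tara: 08:45-10:15, 13:55-15:00.
The longest is 08:45-10:15 at 90 minutes.

90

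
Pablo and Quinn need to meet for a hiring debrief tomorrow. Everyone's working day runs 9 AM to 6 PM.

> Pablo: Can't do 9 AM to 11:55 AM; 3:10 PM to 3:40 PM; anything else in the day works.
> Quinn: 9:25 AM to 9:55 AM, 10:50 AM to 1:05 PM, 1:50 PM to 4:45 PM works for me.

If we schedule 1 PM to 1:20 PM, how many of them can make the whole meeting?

Pablo free: 11:55-15:10, 15:40-18:00 (invert busy blocks within the working day).
Quinn free: 09:25-09:55, 10:50-13:05, 13:50-16:45.
Pablo can make the full 13:00-13:20 slot — that's 1.

1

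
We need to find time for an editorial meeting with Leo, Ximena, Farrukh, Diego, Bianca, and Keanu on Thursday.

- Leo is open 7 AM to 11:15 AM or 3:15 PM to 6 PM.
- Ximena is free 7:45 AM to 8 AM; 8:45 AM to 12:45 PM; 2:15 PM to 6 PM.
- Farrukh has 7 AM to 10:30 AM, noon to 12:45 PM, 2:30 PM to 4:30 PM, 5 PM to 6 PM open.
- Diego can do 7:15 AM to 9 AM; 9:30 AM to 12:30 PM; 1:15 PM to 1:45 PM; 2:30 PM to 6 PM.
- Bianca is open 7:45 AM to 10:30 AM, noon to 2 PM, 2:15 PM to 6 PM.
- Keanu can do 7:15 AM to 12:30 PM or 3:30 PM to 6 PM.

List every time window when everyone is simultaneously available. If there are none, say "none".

07:45-08:00, 08:45-09:00, 09:30-10:30, 15:30-16:30, 17:00-18:00

Leo ∩ Ximena: 07:45-08:00, 08:45-11:15, 15:15-18:00.
Leo ∩ Ximena ∩ Farrukh: 07:45-08:00, 08:45-10:30, 15:15-16:30, 17:00-18:00.
Leo ∩ Ximena ∩ Farrukh ∩ Diego: 07:45-08:00, 08:45-09:00, 09:30-10:30, 15:15-16:30, 17:00-18:00.
Leo ∩ Ximena ∩ Farrukh ∩ Diego ∩ Bianca: 07:45-08:00, 08:45-09:00, 09:30-10:30, 15:15-16:30, 17:00-18:00.
Leo ∩ Ximena ∩ Farrukh ∩ Diego ∩ Bianca ∩ Keanu: 07:45-08:00, 08:45-09:00, 09:30-10:30, 15:30-16:30, 17:00-18:00.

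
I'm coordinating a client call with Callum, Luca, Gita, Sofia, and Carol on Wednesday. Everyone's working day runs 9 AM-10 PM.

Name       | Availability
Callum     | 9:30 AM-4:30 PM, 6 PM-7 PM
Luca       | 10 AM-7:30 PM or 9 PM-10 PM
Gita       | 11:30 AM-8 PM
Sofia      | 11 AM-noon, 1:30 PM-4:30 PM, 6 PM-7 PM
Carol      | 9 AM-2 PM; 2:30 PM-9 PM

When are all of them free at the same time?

Callum ∩ Luca: 10:00-16:30, 18:00-19:00.
Callum ∩ Luca ∩ Gita: 11:30-16:30, 18:00-19:00.
Callum ∩ Luca ∩ Gita ∩ Sofia: 11:30-12:00, 13:30-16:30, 18:00-19:00.
Callum ∩ Luca ∩ Gita ∩ Sofia ∩ Carol: 11:30-12:00, 13:30-14:00, 14:30-16:30, 18:00-19:00.

11:30-12:00, 13:30-14:00, 14:30-16:30, 18:00-19:00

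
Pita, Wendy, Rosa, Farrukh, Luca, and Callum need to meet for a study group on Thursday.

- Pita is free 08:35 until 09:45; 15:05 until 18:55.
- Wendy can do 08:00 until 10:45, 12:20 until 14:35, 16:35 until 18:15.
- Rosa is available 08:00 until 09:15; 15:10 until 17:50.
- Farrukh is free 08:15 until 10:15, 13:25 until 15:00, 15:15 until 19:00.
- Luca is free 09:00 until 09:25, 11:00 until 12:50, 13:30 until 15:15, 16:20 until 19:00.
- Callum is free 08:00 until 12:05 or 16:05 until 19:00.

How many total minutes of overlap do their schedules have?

Pita ∩ Wendy: 08:35-09:45, 16:35-18:15.
Pita ∩ Wendy ∩ Rosa: 08:35-09:15, 16:35-17:50.
Pita ∩ Wendy ∩ Rosa ∩ Farrukh: 08:35-09:15, 16:35-17:50.
Pita ∩ Wendy ∩ Rosa ∩ Farrukh ∩ Luca: 09:00-09:15, 16:35-17:50.
Pita ∩ Wendy ∩ Rosa ∩ Farrukh ∩ Luca ∩ Callum: 09:00-09:15, 16:35-17:50.
Summing the common windows: 15 + 75 = 90 minutes.

90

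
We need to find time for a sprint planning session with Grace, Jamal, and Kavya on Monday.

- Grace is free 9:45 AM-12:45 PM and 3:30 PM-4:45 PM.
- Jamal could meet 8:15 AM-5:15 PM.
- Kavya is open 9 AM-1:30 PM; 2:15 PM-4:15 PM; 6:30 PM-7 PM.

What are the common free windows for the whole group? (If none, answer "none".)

09:45-12:45, 15:30-16:15

Grace ∩ Jamal: 09:45-12:45, 15:30-16:45.
Grace ∩ Jamal ∩ Kavya: 09:45-12:45, 15:30-16:15.
So the common availability across everyone is 09:45-12:45, 15:30-16:15.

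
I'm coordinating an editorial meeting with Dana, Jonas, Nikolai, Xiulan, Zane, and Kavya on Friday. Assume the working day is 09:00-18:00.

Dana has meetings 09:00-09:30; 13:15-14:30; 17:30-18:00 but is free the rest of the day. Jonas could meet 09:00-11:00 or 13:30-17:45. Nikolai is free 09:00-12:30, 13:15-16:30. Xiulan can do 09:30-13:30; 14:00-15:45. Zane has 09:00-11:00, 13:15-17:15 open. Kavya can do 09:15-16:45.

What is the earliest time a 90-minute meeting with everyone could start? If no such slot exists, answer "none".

09:30

Dana free: 09:30-13:15, 14:30-17:30 (invert busy blocks within the working day).
Jonas free: 09:00-11:00, 13:30-17:45.
Nikolai free: 09:00-12:30, 13:15-16:30.
Xiulan free: 09:30-13:30, 14:00-15:45.
Zane free: 09:00-11:00, 13:15-17:15.
Kavya free: 09:15-16:45.
Dana ∩ Jonas: 09:30-11:00, 14:30-17:30.
Dana ∩ Jonas ∩ Nikolai: 09:30-11:00, 14:30-16:30.
Dana ∩ Jonas ∩ Nikolai ∩ Xiulan: 09:30-11:00, 14:30-15:45.
Dana ∩ Jonas ∩ Nikolai ∩ Xiulan ∩ Zane: 09:30-11:00, 14:30-15:45.
Dana ∩ Jonas ∩ Nikolai ∩ Xiulan ∩ Zane ∩ Kavya: 09:30-11:00, 14:30-15:45.
Those are the intersection windows.
The first common window of at least 90 minutes is 09:30-11:00, so the earliest start is 09:30.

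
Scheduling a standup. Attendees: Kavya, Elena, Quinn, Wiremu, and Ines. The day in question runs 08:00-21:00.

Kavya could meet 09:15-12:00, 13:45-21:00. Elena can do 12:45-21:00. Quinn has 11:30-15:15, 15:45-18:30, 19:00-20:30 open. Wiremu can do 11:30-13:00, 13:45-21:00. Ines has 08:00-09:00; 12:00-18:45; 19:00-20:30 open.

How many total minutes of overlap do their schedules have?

345

Kavya ∩ Elena: 13:45-21:00.
Kavya ∩ Elena ∩ Quinn: 13:45-15:15, 15:45-18:30, 19:00-20:30.
Kavya ∩ Elena ∩ Quinn ∩ Wiremu: 13:45-15:15, 15:45-18:30, 19:00-20:30.
Kavya ∩ Elena ∩ Quinn ∩ Wiremu ∩ Ines: 13:45-15:15, 15:45-18:30, 19:00-20:30.
Summing the common windows: 90 + 165 + 90 = 345 minutes.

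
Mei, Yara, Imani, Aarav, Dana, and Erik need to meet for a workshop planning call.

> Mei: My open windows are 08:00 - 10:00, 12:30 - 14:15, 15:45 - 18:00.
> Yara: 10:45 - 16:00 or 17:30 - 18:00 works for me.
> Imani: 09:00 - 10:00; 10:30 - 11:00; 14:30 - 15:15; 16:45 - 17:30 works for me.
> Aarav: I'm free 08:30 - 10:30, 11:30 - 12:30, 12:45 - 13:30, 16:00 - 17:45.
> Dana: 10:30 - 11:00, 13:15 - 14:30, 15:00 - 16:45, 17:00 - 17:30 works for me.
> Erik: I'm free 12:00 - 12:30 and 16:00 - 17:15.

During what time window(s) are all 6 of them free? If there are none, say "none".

Mei ∩ Yara: 12:30-14:15, 15:45-16:00, 17:30-18:00.
Mei ∩ Yara ∩ Imani: ∅.
Mei ∩ Yara ∩ Imani ∩ Aarav: ∅.
Mei ∩ Yara ∩ Imani ∩ Aarav ∩ Dana: ∅.
Mei ∩ Yara ∩ Imani ∩ Aarav ∩ Dana ∩ Erik: ∅.
There is no time when everyone is free.

none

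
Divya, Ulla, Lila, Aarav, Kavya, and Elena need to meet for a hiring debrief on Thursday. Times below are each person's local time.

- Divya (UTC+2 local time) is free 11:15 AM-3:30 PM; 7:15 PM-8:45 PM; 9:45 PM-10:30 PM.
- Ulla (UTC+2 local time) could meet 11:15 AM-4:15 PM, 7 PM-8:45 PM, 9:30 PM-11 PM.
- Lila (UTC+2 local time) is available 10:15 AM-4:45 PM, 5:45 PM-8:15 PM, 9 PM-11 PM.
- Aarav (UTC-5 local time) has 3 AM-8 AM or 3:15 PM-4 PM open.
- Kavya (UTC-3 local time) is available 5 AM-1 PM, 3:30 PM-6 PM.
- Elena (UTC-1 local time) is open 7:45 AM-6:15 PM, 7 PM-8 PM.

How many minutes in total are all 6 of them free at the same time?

240

Divya in UTC: 09:15-13:30, 17:15-18:45, 19:45-20:30 (subtract 2h to convert from UTC+2).
Ulla in UTC: 09:15-14:15, 17:00-18:45, 19:30-21:00 (subtract 2h to convert from UTC+2).
Lila in UTC: 08:15-14:45, 15:45-18:15, 19:00-21:00 (subtract 2h to convert from UTC+2).
Aarav in UTC: 08:00-13:00, 20:15-21:00 (add 5h to convert from UTC-5).
Kavya in UTC: 08:00-16:00, 18:30-21:00 (add 3h to convert from UTC-3).
Elena in UTC: 08:45-19:15, 20:00-21:00 (add 1h to convert from UTC-1).
Divya ∩ Ulla: 09:15-13:30, 17:15-18:45, 19:45-20:30.
Divya ∩ Ulla ∩ Lila: 09:15-13:30, 17:15-18:15, 19:45-20:30.
Divya ∩ Ulla ∩ Lila ∩ Aarav: 09:15-13:00, 20:15-20:30.
Divya ∩ Ulla ∩ Lila ∩ Aarav ∩ Kavya: 09:15-13:00, 20:15-20:30.
Divya ∩ Ulla ∩ Lila ∩ Aarav ∩ Kavya ∩ Elena: 09:15-13:00, 20:15-20:30.
Those are the intersection windows.
Summing the common windows: 225 + 15 = 240 minutes.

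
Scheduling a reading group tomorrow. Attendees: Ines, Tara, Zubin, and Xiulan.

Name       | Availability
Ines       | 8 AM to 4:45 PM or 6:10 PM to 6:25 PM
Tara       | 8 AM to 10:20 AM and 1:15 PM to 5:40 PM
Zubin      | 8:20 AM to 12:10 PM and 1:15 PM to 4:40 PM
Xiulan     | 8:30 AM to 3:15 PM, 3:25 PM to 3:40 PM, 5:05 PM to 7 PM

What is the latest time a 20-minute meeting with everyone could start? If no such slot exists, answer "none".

Ines ∩ Tara: 08:00-10:20, 13:15-16:45.
Ines ∩ Tara ∩ Zubin: 08:20-10:20, 13:15-16:40.
Ines ∩ Tara ∩ Zubin ∩ Xiulan: 08:30-10:20, 13:15-15:15, 15:25-15:40.
The last common window of at least 20 minutes is 13:15-15:15; a 20-minute meeting can start as late as 14:55 and still end by 15:15.

14:55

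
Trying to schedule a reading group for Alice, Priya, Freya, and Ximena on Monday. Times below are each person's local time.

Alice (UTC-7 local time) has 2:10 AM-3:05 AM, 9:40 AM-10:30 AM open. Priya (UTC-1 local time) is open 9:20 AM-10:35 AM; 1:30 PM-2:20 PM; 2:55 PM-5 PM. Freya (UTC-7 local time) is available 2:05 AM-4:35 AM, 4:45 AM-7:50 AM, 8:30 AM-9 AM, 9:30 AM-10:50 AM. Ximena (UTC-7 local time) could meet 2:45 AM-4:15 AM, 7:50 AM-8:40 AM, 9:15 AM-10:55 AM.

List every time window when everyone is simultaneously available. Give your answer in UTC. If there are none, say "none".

16:40-17:30

Alice in UTC: 09:10-10:05, 16:40-17:30 (add 7h to convert from UTC-7).
Priya in UTC: 10:20-11:35, 14:30-15:20, 15:55-18:00 (add 1h to convert from UTC-1).
Freya in UTC: 09:05-11:35, 11:45-14:50, 15:30-16:00, 16:30-17:50 (add 7h to convert from UTC-7).
Ximena in UTC: 09:45-11:15, 14:50-15:40, 16:15-17:55 (add 7h to convert from UTC-7).
Alice ∩ Priya: 16:40-17:30.
Alice ∩ Priya ∩ Freya: 16:40-17:30.
Alice ∩ Priya ∩ Freya ∩ Ximena: 16:40-17:30.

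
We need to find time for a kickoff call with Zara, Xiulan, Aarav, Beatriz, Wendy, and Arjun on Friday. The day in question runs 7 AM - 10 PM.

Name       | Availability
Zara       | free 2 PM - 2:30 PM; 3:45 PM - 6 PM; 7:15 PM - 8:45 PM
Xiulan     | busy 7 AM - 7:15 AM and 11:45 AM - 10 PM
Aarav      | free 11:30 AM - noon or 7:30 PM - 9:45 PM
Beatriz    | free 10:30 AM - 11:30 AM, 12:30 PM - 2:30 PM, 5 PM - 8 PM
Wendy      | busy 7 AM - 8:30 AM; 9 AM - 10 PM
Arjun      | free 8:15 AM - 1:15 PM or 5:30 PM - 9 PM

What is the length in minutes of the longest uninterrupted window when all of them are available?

0

Zara free: 14:00-14:30, 15:45-18:00, 19:15-20:45.
Xiulan free: 07:15-11:45 (invert busy blocks within the working day).
Aarav free: 11:30-12:00, 19:30-21:45.
Beatriz free: 10:30-11:30, 12:30-14:30, 17:00-20:00.
Wendy free: 08:30-09:00 (invert busy blocks within the working day).
Arjun free: 08:15-13:15, 17:30-21:00.
Zara ∩ Xiulan: ∅.
Zara ∩ Xiulan ∩ Aarav: ∅.
Zara ∩ Xiulan ∩ Aarav ∩ Beatriz: ∅.
Zara ∩ Xiulan ∩ Aarav ∩ Beatriz ∩ Wendy: ∅.
Zara ∩ Xiulan ∩ Aarav ∩ Beatriz ∩ Wendy ∩ Arjun: ∅.
There is no time when everyone is free.
No common window exists, so the longest block is 0 minutes.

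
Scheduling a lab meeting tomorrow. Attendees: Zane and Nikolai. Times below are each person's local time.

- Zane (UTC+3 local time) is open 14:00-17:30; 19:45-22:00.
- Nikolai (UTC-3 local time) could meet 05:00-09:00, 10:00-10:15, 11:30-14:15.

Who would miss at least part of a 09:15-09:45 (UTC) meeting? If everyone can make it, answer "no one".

Zane in UTC: 11:00-14:30, 16:45-19:00 (subtract 3h to convert from UTC+3).
Nikolai in UTC: 08:00-12:00, 13:00-13:15, 14:30-17:15 (add 3h to convert from UTC-3).
Zane: not fully free for 09:15-09:45. Nikolai: free for 09:15-09:45.

Zane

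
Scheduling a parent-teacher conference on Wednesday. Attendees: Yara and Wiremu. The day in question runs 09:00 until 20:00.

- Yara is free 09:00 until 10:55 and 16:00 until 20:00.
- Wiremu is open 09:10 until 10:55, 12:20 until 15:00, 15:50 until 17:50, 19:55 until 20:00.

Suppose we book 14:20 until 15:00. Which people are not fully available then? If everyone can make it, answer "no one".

Yara: not fully free for 14:20-15:00. Wiremu: free for 14:20-15:00.

Yara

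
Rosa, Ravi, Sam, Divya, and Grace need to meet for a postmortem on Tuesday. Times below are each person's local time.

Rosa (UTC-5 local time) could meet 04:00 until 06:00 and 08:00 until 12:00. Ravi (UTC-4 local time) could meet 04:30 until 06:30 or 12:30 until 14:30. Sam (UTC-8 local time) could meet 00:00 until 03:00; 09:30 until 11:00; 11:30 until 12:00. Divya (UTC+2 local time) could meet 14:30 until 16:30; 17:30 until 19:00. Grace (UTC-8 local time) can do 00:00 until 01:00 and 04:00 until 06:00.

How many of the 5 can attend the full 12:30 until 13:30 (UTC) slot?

Rosa in UTC: 09:00-11:00, 13:00-17:00 (add 5h to convert from UTC-5).
Ravi in UTC: 08:30-10:30, 16:30-18:30 (add 4h to convert from UTC-4).
Sam in UTC: 08:00-11:00, 17:30-19:00, 19:30-20:00 (add 8h to convert from UTC-8).
Divya in UTC: 12:30-14:30, 15:30-17:00 (subtract 2h to convert from UTC+2).
Grace in UTC: 08:00-09:00, 12:00-14:00 (add 8h to convert from UTC-8).
Divya and Grace can make the full 12:30-13:30 slot — that's 2.

2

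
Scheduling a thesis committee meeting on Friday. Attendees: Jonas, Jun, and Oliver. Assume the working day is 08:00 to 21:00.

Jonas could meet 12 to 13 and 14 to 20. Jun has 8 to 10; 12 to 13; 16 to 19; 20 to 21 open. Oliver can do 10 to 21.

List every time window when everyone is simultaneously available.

Jonas ∩ Jun: 12:00-13:00, 16:00-19:00.
Jonas ∩ Jun ∩ Oliver: 12:00-13:00, 16:00-19:00.
So the common availability across everyone is 12:00-13:00, 16:00-19:00.

12:00-13:00, 16:00-19:00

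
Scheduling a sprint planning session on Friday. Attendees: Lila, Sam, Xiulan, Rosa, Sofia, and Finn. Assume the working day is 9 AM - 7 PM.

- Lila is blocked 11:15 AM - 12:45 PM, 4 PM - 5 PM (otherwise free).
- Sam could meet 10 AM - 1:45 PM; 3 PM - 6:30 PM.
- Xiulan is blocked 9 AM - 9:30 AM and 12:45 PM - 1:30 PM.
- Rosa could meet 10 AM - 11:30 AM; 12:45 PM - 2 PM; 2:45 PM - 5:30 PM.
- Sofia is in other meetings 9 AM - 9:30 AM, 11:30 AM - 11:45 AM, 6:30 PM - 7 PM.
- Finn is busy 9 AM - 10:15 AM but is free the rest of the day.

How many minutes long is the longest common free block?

Lila free: 09:00-11:15, 12:45-16:00, 17:00-19:00 (invert busy blocks within the working day).
Sam free: 10:00-13:45, 15:00-18:30.
Xiulan free: 09:30-12:45, 13:30-19:00 (invert busy blocks within the working day).
Rosa free: 10:00-11:30, 12:45-14:00, 14:45-17:30.
Sofia free: 09:30-11:30, 11:45-18:30 (invert busy blocks within the working day).
Finn free: 10:15-19:00 (invert busy blocks within the working day).
Lila ∩ Sam: 10:00-11:15, 12:45-13:45, 15:00-16:00, 17:00-18:30.
Lila ∩ Sam ∩ Xiulan: 10:00-11:15, 13:30-13:45, 15:00-16:00, 17:00-18:30.
Lila ∩ Sam ∩ Xiulan ∩ Rosa: 10:00-11:15, 13:30-13:45, 15:00-16:00, 17:00-17:30.
Lila ∩ Sam ∩ Xiulan ∩ Rosa ∩ Sofia: 10:00-11:15, 13:30-13:45, 15:00-16:00, 17:00-17:30.
Lila ∩ Sam ∩ Xiulan ∩ Rosa ∩ Sofia ∩ Finn: 10:15-11:15, 13:30-13:45, 15:00-16:00, 17:00-17:30.
Those are the intersection windows.
The longest is 10:15-11:15 at 60 minutes.

60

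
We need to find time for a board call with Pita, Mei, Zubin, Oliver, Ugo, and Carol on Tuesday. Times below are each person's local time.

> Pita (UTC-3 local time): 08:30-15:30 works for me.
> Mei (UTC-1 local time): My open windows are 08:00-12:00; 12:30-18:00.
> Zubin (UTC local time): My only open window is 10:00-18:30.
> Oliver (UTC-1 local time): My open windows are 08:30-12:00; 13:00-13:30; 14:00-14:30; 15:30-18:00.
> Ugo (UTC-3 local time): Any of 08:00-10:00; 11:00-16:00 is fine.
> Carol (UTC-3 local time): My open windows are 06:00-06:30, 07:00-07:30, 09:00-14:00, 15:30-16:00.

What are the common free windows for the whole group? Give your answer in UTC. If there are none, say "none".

Pita in UTC: 11:30-18:30 (add 3h to convert from UTC-3).
Mei in UTC: 09:00-13:00, 13:30-19:00 (add 1h to convert from UTC-1).
Zubin in UTC: 10:00-18:30.
Oliver in UTC: 09:30-13:00, 14:00-14:30, 15:00-15:30, 16:30-19:00 (add 1h to convert from UTC-1).
Ugo in UTC: 11:00-13:00, 14:00-19:00 (add 3h to convert from UTC-3).
Carol in UTC: 09:00-09:30, 10:00-10:30, 12:00-17:00, 18:30-19:00 (add 3h to convert from UTC-3).
Pita ∩ Mei: 11:30-13:00, 13:30-18:30.
Pita ∩ Mei ∩ Zubin: 11:30-13:00, 13:30-18:30.
Pita ∩ Mei ∩ Zubin ∩ Oliver: 11:30-13:00, 14:00-14:30, 15:00-15:30, 16:30-18:30.
Pita ∩ Mei ∩ Zubin ∩ Oliver ∩ Ugo: 11:30-13:00, 14:00-14:30, 15:00-15:30, 16:30-18:30.
Pita ∩ Mei ∩ Zubin ∩ Oliver ∩ Ugo ∩ Carol: 12:00-13:00, 14:00-14:30, 15:00-15:30, 16:30-17:00.

12:00-13:00, 14:00-14:30, 15:00-15:30, 16:30-17:00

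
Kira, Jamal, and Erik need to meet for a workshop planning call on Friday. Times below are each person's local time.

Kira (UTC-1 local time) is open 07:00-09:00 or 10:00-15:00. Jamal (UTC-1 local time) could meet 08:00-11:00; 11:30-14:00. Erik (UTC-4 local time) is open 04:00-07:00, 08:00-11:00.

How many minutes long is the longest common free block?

150

Kira in UTC: 08:00-10:00, 11:00-16:00 (add 1h to convert from UTC-1).
Jamal in UTC: 09:00-12:00, 12:30-15:00 (add 1h to convert from UTC-1).
Erik in UTC: 08:00-11:00, 12:00-15:00 (add 4h to convert from UTC-4).
Kira ∩ Jamal: 09:00-10:00, 11:00-12:00, 12:30-15:00.
Kira ∩ Jamal ∩ Erik: 09:00-10:00, 12:30-15:00.
The longest is 12:30-15:00 at 150 minutes.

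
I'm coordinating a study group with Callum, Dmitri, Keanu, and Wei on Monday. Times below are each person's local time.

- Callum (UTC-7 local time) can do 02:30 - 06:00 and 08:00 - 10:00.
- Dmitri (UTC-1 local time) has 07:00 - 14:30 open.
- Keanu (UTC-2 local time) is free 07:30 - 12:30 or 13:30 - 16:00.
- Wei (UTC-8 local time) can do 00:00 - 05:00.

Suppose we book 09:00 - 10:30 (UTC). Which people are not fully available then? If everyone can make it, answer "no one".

Callum, Keanu

Callum in UTC: 09:30-13:00, 15:00-17:00 (add 7h to convert from UTC-7).
Dmitri in UTC: 08:00-15:30 (add 1h to convert from UTC-1).
Keanu in UTC: 09:30-14:30, 15:30-18:00 (add 2h to convert from UTC-2).
Wei in UTC: 08:00-13:00 (add 8h to convert from UTC-8).
Callum: not fully free for 09:00-10:30. Dmitri: free for 09:00-10:30. Keanu: not fully free for 09:00-10:30. Wei: free for 09:00-10:30.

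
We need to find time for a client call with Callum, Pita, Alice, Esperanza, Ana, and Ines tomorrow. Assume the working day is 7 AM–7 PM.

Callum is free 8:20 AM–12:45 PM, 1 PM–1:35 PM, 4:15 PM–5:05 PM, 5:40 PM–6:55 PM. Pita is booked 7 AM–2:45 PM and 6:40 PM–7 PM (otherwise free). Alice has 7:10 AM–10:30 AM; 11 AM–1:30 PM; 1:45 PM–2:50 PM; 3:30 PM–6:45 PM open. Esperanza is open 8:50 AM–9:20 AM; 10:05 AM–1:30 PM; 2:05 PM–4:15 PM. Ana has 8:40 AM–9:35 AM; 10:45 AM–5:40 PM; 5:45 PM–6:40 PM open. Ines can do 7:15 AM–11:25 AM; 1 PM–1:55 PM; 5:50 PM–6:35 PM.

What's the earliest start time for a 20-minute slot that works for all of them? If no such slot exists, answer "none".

Callum free: 08:20-12:45, 13:00-13:35, 16:15-17:05, 17:40-18:55.
Pita free: 14:45-18:40 (invert busy blocks within the working day).
Alice free: 07:10-10:30, 11:00-13:30, 13:45-14:50, 15:30-18:45.
Esperanza free: 08:50-09:20, 10:05-13:30, 14:05-16:15.
Ana free: 08:40-09:35, 10:45-17:40, 17:45-18:40.
Ines free: 07:15-11:25, 13:00-13:55, 17:50-18:35.
Callum ∩ Pita: 16:15-17:05, 17:40-18:40.
Callum ∩ Pita ∩ Alice: 16:15-17:05, 17:40-18:40.
Callum ∩ Pita ∩ Alice ∩ Esperanza: ∅.
Callum ∩ Pita ∩ Alice ∩ Esperanza ∩ Ana: ∅.
Callum ∩ Pita ∩ Alice ∩ Esperanza ∩ Ana ∩ Ines: ∅.
There is no time when everyone is free.
No common window is at least 20 minutes long.

none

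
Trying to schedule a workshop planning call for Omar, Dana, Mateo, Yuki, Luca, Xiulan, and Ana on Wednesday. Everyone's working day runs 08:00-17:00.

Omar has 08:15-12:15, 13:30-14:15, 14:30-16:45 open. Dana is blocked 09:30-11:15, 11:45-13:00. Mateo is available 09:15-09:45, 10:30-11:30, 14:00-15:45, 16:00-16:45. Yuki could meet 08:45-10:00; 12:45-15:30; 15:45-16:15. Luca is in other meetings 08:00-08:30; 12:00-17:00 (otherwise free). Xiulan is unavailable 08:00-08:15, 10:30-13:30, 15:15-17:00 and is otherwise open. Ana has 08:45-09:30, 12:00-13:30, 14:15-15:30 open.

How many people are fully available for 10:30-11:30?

3

Omar free: 08:15-12:15, 13:30-14:15, 14:30-16:45.
Dana free: 08:00-09:30, 11:15-11:45, 13:00-17:00 (invert busy blocks within the working day).
Mateo free: 09:15-09:45, 10:30-11:30, 14:00-15:45, 16:00-16:45.
Yuki free: 08:45-10:00, 12:45-15:30, 15:45-16:15.
Luca free: 08:30-12:00 (invert busy blocks within the working day).
Xiulan free: 08:15-10:30, 13:30-15:15 (invert busy blocks within the working day).
Ana free: 08:45-09:30, 12:00-13:30, 14:15-15:30.
Omar, Mateo, and Luca can make the full 10:30-11:30 slot — that's 3.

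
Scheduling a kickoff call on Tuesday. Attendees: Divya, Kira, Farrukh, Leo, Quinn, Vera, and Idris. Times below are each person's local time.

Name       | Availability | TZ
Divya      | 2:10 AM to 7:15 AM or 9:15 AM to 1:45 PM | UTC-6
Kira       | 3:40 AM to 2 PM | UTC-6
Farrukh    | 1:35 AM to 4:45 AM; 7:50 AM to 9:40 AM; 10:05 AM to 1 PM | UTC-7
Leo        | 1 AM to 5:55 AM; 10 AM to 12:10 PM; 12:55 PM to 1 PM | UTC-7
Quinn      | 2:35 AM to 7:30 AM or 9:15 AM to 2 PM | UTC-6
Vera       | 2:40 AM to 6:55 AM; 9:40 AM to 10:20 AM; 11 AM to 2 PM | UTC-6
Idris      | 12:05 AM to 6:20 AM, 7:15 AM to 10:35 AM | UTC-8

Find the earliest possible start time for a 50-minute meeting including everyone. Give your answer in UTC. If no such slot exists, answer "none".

Divya in UTC: 08:10-13:15, 15:15-19:45 (add 6h to convert from UTC-6).
Kira in UTC: 09:40-20:00 (add 6h to convert from UTC-6).
Farrukh in UTC: 08:35-11:45, 14:50-16:40, 17:05-20:00 (add 7h to convert from UTC-7).
Leo in UTC: 08:00-12:55, 17:00-19:10, 19:55-20:00 (add 7h to convert from UTC-7).
Quinn in UTC: 08:35-13:30, 15:15-20:00 (add 6h to convert from UTC-6).
Vera in UTC: 08:40-12:55, 15:40-16:20, 17:00-20:00 (add 6h to convert from UTC-6).
Idris in UTC: 08:05-14:20, 15:15-18:35 (add 8h to convert from UTC-8).
Divya ∩ Kira: 09:40-13:15, 15:15-19:45.
Divya ∩ Kira ∩ Farrukh: 09:40-11:45, 15:15-16:40, 17:05-19:45.
Divya ∩ Kira ∩ Farrukh ∩ Leo: 09:40-11:45, 17:05-19:10.
Divya ∩ Kira ∩ Farrukh ∩ Leo ∩ Quinn: 09:40-11:45, 17:05-19:10.
Divya ∩ Kira ∩ Farrukh ∩ Leo ∩ Quinn ∩ Vera: 09:40-11:45, 17:05-19:10.
Divya ∩ Kira ∩ Farrukh ∩ Leo ∩ Quinn ∩ Vera ∩ Idris: 09:40-11:45, 17:05-18:35.
So the common availability across everyone is 09:40-11:45, 17:05-18:35.
The first common window of at least 50 minutes is 09:40-11:45, so the earliest start is 09:40.

09:40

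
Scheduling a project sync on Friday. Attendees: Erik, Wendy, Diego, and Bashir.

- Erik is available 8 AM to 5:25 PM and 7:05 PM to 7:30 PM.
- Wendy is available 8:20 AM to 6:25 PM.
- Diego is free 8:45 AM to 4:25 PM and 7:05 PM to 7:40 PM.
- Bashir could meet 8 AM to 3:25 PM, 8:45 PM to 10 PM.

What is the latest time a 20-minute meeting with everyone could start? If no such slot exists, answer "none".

15:05

Erik ∩ Wendy: 08:20-17:25.
Erik ∩ Wendy ∩ Diego: 08:45-16:25.
Erik ∩ Wendy ∩ Diego ∩ Bashir: 08:45-15:25.
Those are the intersection windows.
The last common window of at least 20 minutes is 08:45-15:25; a 20-minute meeting can start as late as 15:05 and still end by 15:25.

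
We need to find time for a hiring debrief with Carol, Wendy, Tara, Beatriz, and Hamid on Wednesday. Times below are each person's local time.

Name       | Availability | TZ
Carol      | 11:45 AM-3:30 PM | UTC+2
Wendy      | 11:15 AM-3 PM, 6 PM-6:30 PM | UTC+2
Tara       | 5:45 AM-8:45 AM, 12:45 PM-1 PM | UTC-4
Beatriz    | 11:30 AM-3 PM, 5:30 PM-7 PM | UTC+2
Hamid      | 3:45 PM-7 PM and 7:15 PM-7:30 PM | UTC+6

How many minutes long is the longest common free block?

180

Carol in UTC: 09:45-13:30 (subtract 2h to convert from UTC+2).
Wendy in UTC: 09:15-13:00, 16:00-16:30 (subtract 2h to convert from UTC+2).
Tara in UTC: 09:45-12:45, 16:45-17:00 (add 4h to convert from UTC-4).
Beatriz in UTC: 09:30-13:00, 15:30-17:00 (subtract 2h to convert from UTC+2).
Hamid in UTC: 09:45-13:00, 13:15-13:30 (subtract 6h to convert from UTC+6).
Carol ∩ Wendy: 09:45-13:00.
Carol ∩ Wendy ∩ Tara: 09:45-12:45.
Carol ∩ Wendy ∩ Tara ∩ Beatriz: 09:45-12:45.
Carol ∩ Wendy ∩ Tara ∩ Beatriz ∩ Hamid: 09:45-12:45.
The longest is 09:45-12:45 at 180 minutes.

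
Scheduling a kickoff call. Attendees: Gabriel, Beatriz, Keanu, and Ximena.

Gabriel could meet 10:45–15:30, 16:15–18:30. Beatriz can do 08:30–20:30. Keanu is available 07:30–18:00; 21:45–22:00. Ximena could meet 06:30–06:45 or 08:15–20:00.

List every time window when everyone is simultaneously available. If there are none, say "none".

Gabriel ∩ Beatriz: 10:45-15:30, 16:15-18:30.
Gabriel ∩ Beatriz ∩ Keanu: 10:45-15:30, 16:15-18:00.
Gabriel ∩ Beatriz ∩ Keanu ∩ Ximena: 10:45-15:30, 16:15-18:00.

10:45-15:30, 16:15-18:00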